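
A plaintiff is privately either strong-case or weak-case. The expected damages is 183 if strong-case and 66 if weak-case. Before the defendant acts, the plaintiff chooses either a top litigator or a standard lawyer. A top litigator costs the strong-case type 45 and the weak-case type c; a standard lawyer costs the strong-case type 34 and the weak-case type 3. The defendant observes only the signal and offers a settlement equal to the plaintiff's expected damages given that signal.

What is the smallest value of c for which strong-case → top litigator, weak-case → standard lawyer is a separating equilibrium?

Under separation: top litigator → strong-case (pays 183); standard lawyer → weak-case (pays 66).
Strong-case: 183 − 45 = 138 ≥ 66 − 34 = 32. Holds regardless of c. ✓
Weak-case: 66 − 3 ≥ 183 − c, so c ≥ 183 − 63 = 120.

120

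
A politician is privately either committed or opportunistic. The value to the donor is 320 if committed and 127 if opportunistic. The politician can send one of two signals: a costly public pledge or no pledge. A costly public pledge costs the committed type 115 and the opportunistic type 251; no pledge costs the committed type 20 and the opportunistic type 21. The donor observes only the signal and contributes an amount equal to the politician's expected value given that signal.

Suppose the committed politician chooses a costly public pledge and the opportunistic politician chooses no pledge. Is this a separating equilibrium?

If types separate, pledge earns payment 320 and no pledge earns 127.
Committed: pledge gives 320 − 115 = 205; no pledge gives 127 − 20 = 107. No deviation. ✓
Opportunistic: no pledge gives 127 − 21 = 106; pledge gives 320 − 251 = 69. No deviation. ✓
Neither type gains from mimicking the other.

Yes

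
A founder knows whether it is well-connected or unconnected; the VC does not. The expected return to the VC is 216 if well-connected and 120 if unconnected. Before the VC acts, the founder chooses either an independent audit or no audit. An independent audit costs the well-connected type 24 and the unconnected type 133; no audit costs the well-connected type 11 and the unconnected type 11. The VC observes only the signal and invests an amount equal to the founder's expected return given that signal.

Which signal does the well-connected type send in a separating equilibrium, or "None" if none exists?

audit

Try well-connected → audit, unconnected → no audit:
  If types separate, audit earns payment 216 and no audit earns 120.
  Well-connected: audit gives 216 − 24 = 192; no audit gives 120 − 11 = 109. No deviation. ✓
  Unconnected: no audit gives 120 − 11 = 109; audit gives 216 − 133 = 83. No deviation. ✓
Both hold — the well-connected type sends audit.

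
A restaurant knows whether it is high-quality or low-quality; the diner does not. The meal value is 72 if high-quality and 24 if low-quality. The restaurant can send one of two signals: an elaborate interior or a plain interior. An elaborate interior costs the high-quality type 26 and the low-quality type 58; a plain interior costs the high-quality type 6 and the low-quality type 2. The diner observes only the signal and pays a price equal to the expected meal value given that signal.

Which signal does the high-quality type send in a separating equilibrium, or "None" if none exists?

elaborate interior

Try high-quality → elaborate interior, low-quality → plain interior:
  Under separation the diner infers type exactly: elaborate interior → high-quality (pays 72), plain interior → low-quality (pays 24).
  High-quality: elaborate interior gives 72 − 26 = 46; plain interior gives 24 − 6 = 18. No deviation. ✓
  Low-quality: plain interior gives 24 − 2 = 22; elaborate interior gives 72 − 58 = 14. No deviation. ✓
Both hold — the high-quality type sends elaborate interior.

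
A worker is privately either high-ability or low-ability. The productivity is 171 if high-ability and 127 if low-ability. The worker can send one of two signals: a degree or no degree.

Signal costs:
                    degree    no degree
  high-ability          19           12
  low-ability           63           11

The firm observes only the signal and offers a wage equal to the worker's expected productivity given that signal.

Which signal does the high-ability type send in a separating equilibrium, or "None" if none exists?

Try high-ability → degree, low-ability → no degree:
  If types separate, degree earns payment 171 and no degree earns 127.
  High-ability: degree gives 171 − 19 = 152; no degree gives 127 − 12 = 115. No deviation. ✓
  Low-ability: no degree gives 127 − 11 = 116; degree gives 171 − 63 = 108. No deviation. ✓
Both hold — the high-ability type sends degree.

degree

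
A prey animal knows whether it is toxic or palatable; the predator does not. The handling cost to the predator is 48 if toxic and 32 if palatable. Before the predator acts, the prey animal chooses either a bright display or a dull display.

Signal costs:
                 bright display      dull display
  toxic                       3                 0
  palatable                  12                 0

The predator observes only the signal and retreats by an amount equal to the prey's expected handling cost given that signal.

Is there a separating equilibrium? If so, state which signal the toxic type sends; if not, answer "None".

None

Try toxic → bright display, palatable → dull display:
  If types separate, bright display earns payment 48 and dull display earns 32.
  Toxic: bright display gives 48 − 3 = 45; dull display gives 32 − 0 = 32. No deviation. ✓
  Palatable: dull display gives 32 − 0 = 32; bright display gives 48 − 12 = 36. Would deviate. ✗
Try toxic → dull display, palatable → bright display:
  If types separate, dull display earns payment 48 and bright display earns 32.
  Toxic: dull display gives 48 − 0 = 48; bright display gives 32 − 3 = 29. No deviation. ✓
  Palatable: bright display gives 32 − 12 = 20; dull display gives 48 − 0 = 48. Would deviate. ✗
Neither assignment is incentive-compatible.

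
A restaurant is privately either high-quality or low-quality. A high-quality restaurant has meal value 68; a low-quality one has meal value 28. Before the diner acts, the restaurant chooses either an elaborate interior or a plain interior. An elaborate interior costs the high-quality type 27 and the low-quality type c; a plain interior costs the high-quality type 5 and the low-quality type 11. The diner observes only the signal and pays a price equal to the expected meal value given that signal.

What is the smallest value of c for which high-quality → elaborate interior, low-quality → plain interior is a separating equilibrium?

51

Under separation: elaborate interior → high-quality (pays 68); plain interior → low-quality (pays 28).
High-quality: 68 − 27 = 41 ≥ 28 − 5 = 23. Holds regardless of c. ✓
Low-quality: 28 − 11 ≥ 68 − c, so c ≥ 68 − 17 = 51.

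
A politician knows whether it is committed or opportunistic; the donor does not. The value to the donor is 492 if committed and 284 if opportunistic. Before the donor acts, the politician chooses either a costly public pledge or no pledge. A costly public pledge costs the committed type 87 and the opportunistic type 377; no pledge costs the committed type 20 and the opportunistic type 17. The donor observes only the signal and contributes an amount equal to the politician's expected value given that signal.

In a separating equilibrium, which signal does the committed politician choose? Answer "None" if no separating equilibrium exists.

pledge

Try committed → pledge, opportunistic → no pledge:
  Under separation the donor infers type exactly: pledge → committed (pays 492), no pledge → opportunistic (pays 284).
  Committed: pledge gives 492 − 87 = 405; no pledge gives 284 − 20 = 264. No deviation. ✓
  Opportunistic: no pledge gives 284 − 17 = 267; pledge gives 492 − 377 = 115. No deviation. ✓
Both hold — the committed type sends pledge.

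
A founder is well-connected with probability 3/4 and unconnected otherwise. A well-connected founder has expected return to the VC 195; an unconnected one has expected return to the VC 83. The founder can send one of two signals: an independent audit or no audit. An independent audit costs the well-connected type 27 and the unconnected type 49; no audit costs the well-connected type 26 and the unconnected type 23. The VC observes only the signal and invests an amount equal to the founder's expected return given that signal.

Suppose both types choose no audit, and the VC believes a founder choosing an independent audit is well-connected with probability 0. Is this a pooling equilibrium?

At the pooled signal (no audit) the VC holds the prior 3/4 and pays 3/4·195 + 1/4·83 = 167. Off-path (audit) belief 0 gives 0·195 + 1·83 = 83.
Well-connected: no audit gives 167 − 26 = 141; audit gives 83 − 27 = 56. Stays. ✓
Unconnected: no audit gives 167 − 23 = 144; audit gives 83 − 49 = 34. Stays. ✓

Yes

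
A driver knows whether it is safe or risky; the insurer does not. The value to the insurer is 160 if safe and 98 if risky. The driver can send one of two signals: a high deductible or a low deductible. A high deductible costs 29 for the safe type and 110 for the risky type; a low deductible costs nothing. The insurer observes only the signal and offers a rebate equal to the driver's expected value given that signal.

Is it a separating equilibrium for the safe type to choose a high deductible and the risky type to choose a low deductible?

Yes

Under separation the insurer infers type exactly: high deductible → safe (pays 160), low deductible → risky (pays 98).
Safe: high deductible gives 160 − 29 = 131; low deductible gives 98 − 0 = 98. No deviation. ✓
Risky: low deductible gives 98 − 0 = 98; high deductible gives 160 − 110 = 50. No deviation. ✓
Both incentive constraints hold.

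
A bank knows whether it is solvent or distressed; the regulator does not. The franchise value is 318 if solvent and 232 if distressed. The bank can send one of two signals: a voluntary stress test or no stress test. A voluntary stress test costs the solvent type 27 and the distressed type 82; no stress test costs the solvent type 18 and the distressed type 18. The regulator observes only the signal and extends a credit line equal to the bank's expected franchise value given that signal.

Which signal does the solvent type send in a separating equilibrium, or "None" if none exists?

None

Try solvent → stress test, distressed → no stress test:
  If types separate, stress test earns payment 318 and no stress test earns 232.
  Solvent: stress test gives 318 − 27 = 291; no stress test gives 232 − 18 = 214. No deviation. ✓
  Distressed: no stress test gives 232 − 18 = 214; stress test gives 318 − 82 = 236. Would deviate. ✗
Try solvent → no stress test, distressed → stress test:
  If types separate, no stress test earns payment 318 and stress test earns 232.
  Solvent: no stress test gives 318 − 18 = 300; stress test gives 232 − 27 = 205. No deviation. ✓
  Distressed: stress test gives 232 − 82 = 150; no stress test gives 318 − 18 = 300. Would deviate. ✗
Neither assignment is incentive-compatible.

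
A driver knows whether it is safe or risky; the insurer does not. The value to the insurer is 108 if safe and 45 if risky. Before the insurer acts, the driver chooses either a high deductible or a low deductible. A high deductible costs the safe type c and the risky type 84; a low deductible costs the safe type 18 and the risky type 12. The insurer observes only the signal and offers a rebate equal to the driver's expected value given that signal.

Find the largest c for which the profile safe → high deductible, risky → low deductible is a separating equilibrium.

Under separation: high deductible → safe (pays 108); low deductible → risky (pays 45).
Risky: 45 − 12 = 33 ≥ 108 − 84 = 24. Holds regardless of c. ✓
Safe: 108 − c ≥ 45 − 18, so c ≤ 108 − 27 = 81.

81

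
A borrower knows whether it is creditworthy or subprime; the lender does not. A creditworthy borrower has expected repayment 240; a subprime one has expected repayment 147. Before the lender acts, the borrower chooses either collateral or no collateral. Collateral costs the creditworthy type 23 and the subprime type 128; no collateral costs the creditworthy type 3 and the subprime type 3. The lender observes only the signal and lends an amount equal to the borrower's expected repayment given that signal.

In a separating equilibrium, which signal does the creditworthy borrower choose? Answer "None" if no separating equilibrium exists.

Try creditworthy → collateral, subprime → no collateral:
  If types separate, collateral earns payment 240 and no collateral earns 147.
  Creditworthy: collateral gives 240 − 23 = 217; no collateral gives 147 − 3 = 144. No deviation. ✓
  Subprime: no collateral gives 147 − 3 = 144; collateral gives 240 − 128 = 112. No deviation. ✓
Both hold — the creditworthy type sends collateral.

collateral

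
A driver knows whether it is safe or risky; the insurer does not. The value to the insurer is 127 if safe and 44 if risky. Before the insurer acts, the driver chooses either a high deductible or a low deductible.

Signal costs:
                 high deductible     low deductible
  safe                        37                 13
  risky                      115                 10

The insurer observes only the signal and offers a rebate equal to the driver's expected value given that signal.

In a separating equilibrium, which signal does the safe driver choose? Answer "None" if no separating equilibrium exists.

high deductible

Try safe → high deductible, risky → low deductible:
  If types separate, high deductible earns payment 127 and low deductible earns 44.
  Safe: high deductible gives 127 − 37 = 90; low deductible gives 44 − 13 = 31. No deviation. ✓
  Risky: low deductible gives 44 − 10 = 34; high deductible gives 127 − 115 = 12. No deviation. ✓
Both hold — the safe type sends high deductible.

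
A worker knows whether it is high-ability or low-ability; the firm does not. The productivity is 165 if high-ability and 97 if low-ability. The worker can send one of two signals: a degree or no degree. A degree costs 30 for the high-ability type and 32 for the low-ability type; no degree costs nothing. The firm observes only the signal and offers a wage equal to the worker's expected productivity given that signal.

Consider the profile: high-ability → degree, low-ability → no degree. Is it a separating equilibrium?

No

Under separation the firm infers type exactly: degree → high-ability (pays 165), no degree → low-ability (pays 97).
High-ability: degree gives 165 − 30 = 135; no degree gives 97 − 0 = 97. No deviation. ✓
Low-ability: no degree gives 97 − 0 = 97; degree gives 165 − 32 = 133. Would deviate. ✗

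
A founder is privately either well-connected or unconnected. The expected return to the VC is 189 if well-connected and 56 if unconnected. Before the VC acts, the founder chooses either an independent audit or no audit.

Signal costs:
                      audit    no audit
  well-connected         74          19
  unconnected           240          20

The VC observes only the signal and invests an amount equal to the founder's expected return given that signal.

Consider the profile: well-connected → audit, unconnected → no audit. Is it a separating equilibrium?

If types separate, audit earns payment 189 and no audit earns 56.
Well-connected: audit gives 189 − 74 = 115; no audit gives 56 − 19 = 37. No deviation. ✓
Unconnected: no audit gives 56 − 20 = 36; audit gives 189 − 240 = -51. No deviation. ✓
Neither type gains from mimicking the other.

Yes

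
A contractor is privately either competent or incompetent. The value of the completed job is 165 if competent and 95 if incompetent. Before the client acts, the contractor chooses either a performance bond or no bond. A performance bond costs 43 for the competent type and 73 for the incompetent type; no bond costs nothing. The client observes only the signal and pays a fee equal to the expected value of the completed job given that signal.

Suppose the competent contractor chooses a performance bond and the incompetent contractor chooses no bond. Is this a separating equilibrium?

Yes

If types separate, bond earns payment 165 and no bond earns 95.
Competent: bond gives 165 − 43 = 122; no bond gives 95 − 0 = 95. No deviation. ✓
Incompetent: no bond gives 95 − 0 = 95; bond gives 165 − 73 = 92. No deviation. ✓
Neither type gains from mimicking the other.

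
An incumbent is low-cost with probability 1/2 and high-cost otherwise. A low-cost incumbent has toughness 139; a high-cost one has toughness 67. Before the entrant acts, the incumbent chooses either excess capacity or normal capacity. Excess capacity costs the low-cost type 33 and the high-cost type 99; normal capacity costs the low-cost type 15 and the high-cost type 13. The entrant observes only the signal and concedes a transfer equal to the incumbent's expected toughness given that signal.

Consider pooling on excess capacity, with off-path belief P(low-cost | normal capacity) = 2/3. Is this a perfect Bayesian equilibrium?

At the pooled signal (excess capacity) the entrant holds the prior 1/2 and pays 1/2·139 + 1/2·67 = 103. Off-path (normal capacity) belief 2/3 gives 2/3·139 + 1/3·67 = 115.
Low-cost: excess capacity gives 103 − 33 = 70; normal capacity gives 115 − 15 = 100. Deviates. ✗
High-cost: excess capacity gives 103 − 99 = 4; normal capacity gives 115 − 13 = 102. Deviates. ✗

No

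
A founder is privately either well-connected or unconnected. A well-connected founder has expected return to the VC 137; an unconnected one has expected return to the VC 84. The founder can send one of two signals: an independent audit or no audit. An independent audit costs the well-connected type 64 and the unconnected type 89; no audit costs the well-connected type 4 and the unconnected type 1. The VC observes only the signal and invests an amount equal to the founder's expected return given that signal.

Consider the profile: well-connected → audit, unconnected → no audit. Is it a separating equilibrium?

No

If types separate, audit earns payment 137 and no audit earns 84.
Well-connected: audit gives 137 − 64 = 73; no audit gives 84 − 4 = 80. Would deviate. ✗
Unconnected: no audit gives 84 − 1 = 83; audit gives 137 − 89 = 48. No deviation. ✓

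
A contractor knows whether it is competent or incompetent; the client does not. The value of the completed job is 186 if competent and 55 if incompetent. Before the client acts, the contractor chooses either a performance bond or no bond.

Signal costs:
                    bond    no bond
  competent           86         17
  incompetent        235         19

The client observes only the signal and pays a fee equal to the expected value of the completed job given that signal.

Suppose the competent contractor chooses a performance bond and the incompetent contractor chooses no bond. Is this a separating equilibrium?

If types separate, bond earns payment 186 and no bond earns 55.
Competent: bond gives 186 − 86 = 100; no bond gives 55 − 17 = 38. No deviation. ✓
Incompetent: no bond gives 55 − 19 = 36; bond gives 186 − 235 = -49. No deviation. ✓
Both incentive constraints hold.

Yes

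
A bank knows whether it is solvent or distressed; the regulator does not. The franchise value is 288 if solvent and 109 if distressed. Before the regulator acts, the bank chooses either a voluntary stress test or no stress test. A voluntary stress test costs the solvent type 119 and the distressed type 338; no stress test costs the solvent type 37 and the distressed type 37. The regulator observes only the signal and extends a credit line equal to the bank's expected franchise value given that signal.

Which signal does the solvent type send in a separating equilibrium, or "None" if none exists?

stress test

Try solvent → stress test, distressed → no stress test:
  If types separate, stress test earns payment 288 and no stress test earns 109.
  Solvent: stress test gives 288 − 119 = 169; no stress test gives 109 − 37 = 72. No deviation. ✓
  Distressed: no stress test gives 109 − 37 = 72; stress test gives 288 − 338 = -50. No deviation. ✓
Both hold — the solvent type sends stress test.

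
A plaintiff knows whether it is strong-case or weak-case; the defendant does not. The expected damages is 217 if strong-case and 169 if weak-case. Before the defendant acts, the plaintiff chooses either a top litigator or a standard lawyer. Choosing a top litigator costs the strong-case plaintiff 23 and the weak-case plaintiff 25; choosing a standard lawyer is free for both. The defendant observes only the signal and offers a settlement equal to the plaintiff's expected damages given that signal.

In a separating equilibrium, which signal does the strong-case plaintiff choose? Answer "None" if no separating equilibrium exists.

None

Try strong-case → top litigator, weak-case → standard lawyer:
  If types separate, top litigator earns payment 217 and standard lawyer earns 169.
  Strong-case: top litigator gives 217 − 23 = 194; standard lawyer gives 169 − 0 = 169. No deviation. ✓
  Weak-case: standard lawyer gives 169 − 0 = 169; top litigator gives 217 − 25 = 192. Would deviate. ✗
Try strong-case → standard lawyer, weak-case → top litigator:
  If types separate, standard lawyer earns payment 217 and top litigator earns 169.
  Strong-case: standard lawyer gives 217 − 0 = 217; top litigator gives 169 − 23 = 146. No deviation. ✓
  Weak-case: top litigator gives 169 − 25 = 144; standard lawyer gives 217 − 0 = 217. Would deviate. ✗
Neither assignment is incentive-compatible.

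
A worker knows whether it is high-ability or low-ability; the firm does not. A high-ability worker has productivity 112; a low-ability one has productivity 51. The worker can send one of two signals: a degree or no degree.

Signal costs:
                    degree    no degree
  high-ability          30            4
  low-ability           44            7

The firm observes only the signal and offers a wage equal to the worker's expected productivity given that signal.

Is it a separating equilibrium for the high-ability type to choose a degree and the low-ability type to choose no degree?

Under separation the firm infers type exactly: degree → high-ability (pays 112), no degree → low-ability (pays 51).
High-ability: degree gives 112 − 30 = 82; no degree gives 51 − 4 = 47. No deviation. ✓
Low-ability: no degree gives 51 − 7 = 44; degree gives 112 − 44 = 68. Would deviate. ✗

No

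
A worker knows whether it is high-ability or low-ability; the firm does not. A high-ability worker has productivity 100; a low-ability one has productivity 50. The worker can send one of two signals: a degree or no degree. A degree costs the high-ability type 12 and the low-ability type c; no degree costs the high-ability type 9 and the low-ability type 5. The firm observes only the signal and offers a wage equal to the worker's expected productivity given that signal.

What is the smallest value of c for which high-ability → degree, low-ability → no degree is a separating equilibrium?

55

Under separation: degree → high-ability (pays 100); no degree → low-ability (pays 50).
High-ability: 100 − 12 = 88 ≥ 50 − 9 = 41. Holds regardless of c. ✓
Low-ability: 50 − 5 ≥ 100 − c, so c ≥ 100 − 45 = 55.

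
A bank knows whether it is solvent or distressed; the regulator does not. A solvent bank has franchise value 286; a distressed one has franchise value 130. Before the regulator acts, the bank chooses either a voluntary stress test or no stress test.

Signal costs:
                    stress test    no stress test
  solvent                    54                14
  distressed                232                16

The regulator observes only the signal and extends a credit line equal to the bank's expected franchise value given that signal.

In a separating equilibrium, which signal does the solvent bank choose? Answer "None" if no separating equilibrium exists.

stress test

Try solvent → stress test, distressed → no stress test:
  If types separate, stress test earns payment 286 and no stress test earns 130.
  Solvent: stress test gives 286 − 54 = 232; no stress test gives 130 − 14 = 116. No deviation. ✓
  Distressed: no stress test gives 130 − 16 = 114; stress test gives 286 − 232 = 54. No deviation. ✓
Both hold — the solvent type sends stress test.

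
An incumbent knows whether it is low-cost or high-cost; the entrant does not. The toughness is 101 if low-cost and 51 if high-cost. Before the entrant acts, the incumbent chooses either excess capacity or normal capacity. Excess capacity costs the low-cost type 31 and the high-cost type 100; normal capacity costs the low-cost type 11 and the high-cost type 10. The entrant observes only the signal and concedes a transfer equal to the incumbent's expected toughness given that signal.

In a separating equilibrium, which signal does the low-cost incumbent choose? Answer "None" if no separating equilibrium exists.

Try low-cost → excess capacity, high-cost → normal capacity:
  If types separate, excess capacity earns payment 101 and normal capacity earns 51.
  Low-cost: excess capacity gives 101 − 31 = 70; normal capacity gives 51 − 11 = 40. No deviation. ✓
  High-cost: normal capacity gives 51 − 10 = 41; excess capacity gives 101 − 100 = 1. No deviation. ✓
Both hold — the low-cost type sends excess capacity.

excess capacity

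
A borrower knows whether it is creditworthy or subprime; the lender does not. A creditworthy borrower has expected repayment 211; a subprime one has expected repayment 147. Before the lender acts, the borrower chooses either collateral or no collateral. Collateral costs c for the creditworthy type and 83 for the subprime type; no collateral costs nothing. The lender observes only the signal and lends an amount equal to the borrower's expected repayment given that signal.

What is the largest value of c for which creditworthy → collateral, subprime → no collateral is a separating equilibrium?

64

Under separation: collateral → creditworthy (pays 211); no collateral → subprime (pays 147).
Subprime: 147 − 0 = 147 ≥ 211 − 83 = 128. Holds regardless of c. ✓
Creditworthy: 211 − c ≥ 147 − 0, so c ≤ 211 − 147 = 64.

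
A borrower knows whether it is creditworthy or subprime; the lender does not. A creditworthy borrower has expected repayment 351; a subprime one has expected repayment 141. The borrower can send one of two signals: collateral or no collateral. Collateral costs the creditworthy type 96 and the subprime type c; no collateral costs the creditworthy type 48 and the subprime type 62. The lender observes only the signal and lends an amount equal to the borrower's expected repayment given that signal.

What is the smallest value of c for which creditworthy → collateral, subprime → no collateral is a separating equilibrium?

272

Under separation: collateral → creditworthy (pays 351); no collateral → subprime (pays 141).
Creditworthy: 351 − 96 = 255 ≥ 141 − 48 = 93. Holds regardless of c. ✓
Subprime: 141 − 62 ≥ 351 − c, so c ≥ 351 − 79 = 272.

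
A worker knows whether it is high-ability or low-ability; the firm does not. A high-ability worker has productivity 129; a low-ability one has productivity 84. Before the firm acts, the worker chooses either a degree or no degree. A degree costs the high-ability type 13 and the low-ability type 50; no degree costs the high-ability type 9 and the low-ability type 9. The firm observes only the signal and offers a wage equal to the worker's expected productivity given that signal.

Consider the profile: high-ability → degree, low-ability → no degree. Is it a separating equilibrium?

If types separate, degree earns payment 129 and no degree earns 84.
High-ability: degree gives 129 − 13 = 116; no degree gives 84 − 9 = 75. No deviation. ✓
Low-ability: no degree gives 84 − 9 = 75; degree gives 129 − 50 = 79. Would deviate. ✗

No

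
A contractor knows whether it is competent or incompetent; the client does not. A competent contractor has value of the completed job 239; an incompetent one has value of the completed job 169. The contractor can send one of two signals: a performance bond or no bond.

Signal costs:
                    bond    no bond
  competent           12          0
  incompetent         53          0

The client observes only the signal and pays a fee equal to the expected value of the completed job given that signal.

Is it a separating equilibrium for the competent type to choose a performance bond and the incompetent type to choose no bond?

No

If types separate, bond earns payment 239 and no bond earns 169.
Competent: bond gives 239 − 12 = 227; no bond gives 169 − 0 = 169. No deviation. ✓
Incompetent: no bond gives 169 − 0 = 169; bond gives 239 − 53 = 186. Would deviate. ✗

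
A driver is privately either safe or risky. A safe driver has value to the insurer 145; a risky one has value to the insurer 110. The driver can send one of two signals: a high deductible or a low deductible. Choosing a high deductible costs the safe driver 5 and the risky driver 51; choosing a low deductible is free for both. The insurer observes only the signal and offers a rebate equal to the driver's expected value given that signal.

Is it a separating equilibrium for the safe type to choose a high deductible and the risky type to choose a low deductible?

If types separate, high deductible earns payment 145 and low deductible earns 110.
Safe: high deductible gives 145 − 5 = 140; low deductible gives 110 − 0 = 110. No deviation. ✓
Risky: low deductible gives 110 − 0 = 110; high deductible gives 145 − 51 = 94. No deviation. ✓
Both incentive constraints hold.

Yes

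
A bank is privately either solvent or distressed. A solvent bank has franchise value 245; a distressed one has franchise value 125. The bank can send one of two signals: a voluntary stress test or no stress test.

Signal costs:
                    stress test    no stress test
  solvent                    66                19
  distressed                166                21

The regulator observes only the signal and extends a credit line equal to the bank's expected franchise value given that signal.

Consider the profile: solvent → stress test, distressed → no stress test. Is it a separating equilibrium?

Under separation the regulator infers type exactly: stress test → solvent (pays 245), no stress test → distressed (pays 125).
Solvent: stress test gives 245 − 66 = 179; no stress test gives 125 − 19 = 106. No deviation. ✓
Distressed: no stress test gives 125 − 21 = 104; stress test gives 245 − 166 = 79. No deviation. ✓
Neither type gains from mimicking the other.

Yes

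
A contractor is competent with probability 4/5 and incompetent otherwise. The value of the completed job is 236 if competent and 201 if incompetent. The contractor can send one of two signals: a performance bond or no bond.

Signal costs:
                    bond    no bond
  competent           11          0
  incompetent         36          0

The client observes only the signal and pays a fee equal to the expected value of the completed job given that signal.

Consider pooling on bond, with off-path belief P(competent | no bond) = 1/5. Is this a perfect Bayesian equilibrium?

No

On the equilibrium path (bond) the client holds the prior 4/5 and pays 4/5·236 + 1/5·201 = 229. Off-path (no bond) belief 1/5 gives 1/5·236 + 4/5·201 = 208.
Competent: bond gives 229 − 11 = 218; no bond gives 208 − 0 = 208. Stays. ✓
Incompetent: bond gives 229 − 36 = 193; no bond gives 208 − 0 = 208. Deviates. ✗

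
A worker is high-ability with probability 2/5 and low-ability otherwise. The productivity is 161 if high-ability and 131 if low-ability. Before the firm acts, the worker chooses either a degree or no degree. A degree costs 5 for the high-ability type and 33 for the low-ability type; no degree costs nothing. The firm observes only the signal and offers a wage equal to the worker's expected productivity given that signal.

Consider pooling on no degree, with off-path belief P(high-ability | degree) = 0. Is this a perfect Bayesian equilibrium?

On the equilibrium path (no degree) the firm holds the prior 2/5 and pays 2/5·161 + 3/5·131 = 143. Off-path (degree) belief 0 gives 0·161 + 1·131 = 131.
High-ability: no degree gives 143 − 0 = 143; degree gives 131 − 5 = 126. Stays. ✓
Low-ability: no degree gives 143 − 0 = 143; degree gives 131 − 33 = 98. Stays. ✓
Beliefs are Bayes-consistent on-path and both types best-respond.

Yes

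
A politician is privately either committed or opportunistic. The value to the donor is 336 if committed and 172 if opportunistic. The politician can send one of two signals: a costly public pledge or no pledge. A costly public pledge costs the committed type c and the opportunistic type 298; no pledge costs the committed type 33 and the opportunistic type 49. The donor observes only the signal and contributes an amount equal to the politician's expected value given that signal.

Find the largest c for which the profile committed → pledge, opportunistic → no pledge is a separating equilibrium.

Under separation: pledge → committed (pays 336); no pledge → opportunistic (pays 172).
Opportunistic: 172 − 49 = 123 ≥ 336 − 298 = 38. Holds regardless of c. ✓
Committed: 336 − c ≥ 172 − 33, so c ≤ 336 − 139 = 197.

197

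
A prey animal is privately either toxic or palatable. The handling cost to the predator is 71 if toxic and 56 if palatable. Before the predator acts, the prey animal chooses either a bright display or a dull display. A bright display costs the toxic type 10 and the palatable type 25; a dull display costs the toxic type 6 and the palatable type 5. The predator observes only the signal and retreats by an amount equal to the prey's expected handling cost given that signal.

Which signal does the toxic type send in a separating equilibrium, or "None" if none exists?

Try toxic → bright display, palatable → dull display:
  Under separation the predator infers type exactly: bright display → toxic (pays 71), dull display → palatable (pays 56).
  Toxic: bright display gives 71 − 10 = 61; dull display gives 56 − 6 = 50. No deviation. ✓
  Palatable: dull display gives 56 − 5 = 51; bright display gives 71 − 25 = 46. No deviation. ✓
Both hold — the toxic type sends bright display.

bright display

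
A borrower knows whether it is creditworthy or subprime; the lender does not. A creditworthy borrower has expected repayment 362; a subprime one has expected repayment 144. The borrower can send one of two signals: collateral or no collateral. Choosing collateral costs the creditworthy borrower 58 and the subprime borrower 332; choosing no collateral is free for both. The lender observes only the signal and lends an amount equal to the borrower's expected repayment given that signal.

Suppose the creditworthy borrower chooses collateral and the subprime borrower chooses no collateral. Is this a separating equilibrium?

Yes

If types separate, collateral earns payment 362 and no collateral earns 144.
Creditworthy: collateral gives 362 − 58 = 304; no collateral gives 144 − 0 = 144. No deviation. ✓
Subprime: no collateral gives 144 − 0 = 144; collateral gives 362 − 332 = 30. No deviation. ✓
Both incentive constraints hold.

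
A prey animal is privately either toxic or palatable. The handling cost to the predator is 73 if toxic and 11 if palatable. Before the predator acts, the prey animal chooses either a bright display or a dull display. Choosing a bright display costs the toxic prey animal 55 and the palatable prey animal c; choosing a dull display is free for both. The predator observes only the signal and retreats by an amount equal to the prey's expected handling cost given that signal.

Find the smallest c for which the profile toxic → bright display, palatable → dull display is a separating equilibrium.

62

Under separation: bright display → toxic (pays 73); dull display → palatable (pays 11).
Toxic: 73 − 55 = 18 ≥ 11 − 0 = 11. Holds regardless of c. ✓
Palatable: 11 − 0 ≥ 73 − c, so c ≥ 73 − 11 = 62.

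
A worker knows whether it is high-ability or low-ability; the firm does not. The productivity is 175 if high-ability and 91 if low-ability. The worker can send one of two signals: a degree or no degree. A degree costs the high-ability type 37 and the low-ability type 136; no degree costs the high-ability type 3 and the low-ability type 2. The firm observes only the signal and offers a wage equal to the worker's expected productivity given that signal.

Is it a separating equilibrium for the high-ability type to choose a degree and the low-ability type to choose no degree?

Yes

If types separate, degree earns payment 175 and no degree earns 91.
High-ability: degree gives 175 − 37 = 138; no degree gives 91 − 3 = 88. No deviation. ✓
Low-ability: no degree gives 91 − 2 = 89; degree gives 175 − 136 = 39. No deviation. ✓
Neither type gains from mimicking the other.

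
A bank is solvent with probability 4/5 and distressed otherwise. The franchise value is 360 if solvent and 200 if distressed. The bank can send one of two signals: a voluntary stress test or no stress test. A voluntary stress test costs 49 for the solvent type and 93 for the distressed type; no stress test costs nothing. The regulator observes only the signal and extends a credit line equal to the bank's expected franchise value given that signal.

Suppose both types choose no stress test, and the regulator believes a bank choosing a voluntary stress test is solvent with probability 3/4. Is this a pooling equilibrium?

At the pooled signal (no stress test) the regulator holds the prior 4/5 and pays 4/5·360 + 1/5·200 = 328. Off-path (stress test) belief 3/4 gives 3/4·360 + 1/4·200 = 320.
Solvent: no stress test gives 328 − 0 = 328; stress test gives 320 − 49 = 271. Stays. ✓
Distressed: no stress test gives 328 − 0 = 328; stress test gives 320 − 93 = 227. Stays. ✓

Yes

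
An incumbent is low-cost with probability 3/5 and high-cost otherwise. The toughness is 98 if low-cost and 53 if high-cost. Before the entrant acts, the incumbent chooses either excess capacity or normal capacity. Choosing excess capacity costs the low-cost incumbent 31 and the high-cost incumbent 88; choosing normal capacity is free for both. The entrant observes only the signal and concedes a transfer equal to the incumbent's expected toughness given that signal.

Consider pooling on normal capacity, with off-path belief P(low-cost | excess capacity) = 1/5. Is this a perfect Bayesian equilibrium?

Yes

At the pooled signal (normal capacity) the entrant holds the prior 3/5 and pays 3/5·98 + 2/5·53 = 80. Off-path (excess capacity) belief 1/5 gives 1/5·98 + 4/5·53 = 62.
Low-cost: normal capacity gives 80 − 0 = 80; excess capacity gives 62 − 31 = 31. Stays. ✓
High-cost: normal capacity gives 80 − 0 = 80; excess capacity gives 62 − 88 = -26. Stays. ✓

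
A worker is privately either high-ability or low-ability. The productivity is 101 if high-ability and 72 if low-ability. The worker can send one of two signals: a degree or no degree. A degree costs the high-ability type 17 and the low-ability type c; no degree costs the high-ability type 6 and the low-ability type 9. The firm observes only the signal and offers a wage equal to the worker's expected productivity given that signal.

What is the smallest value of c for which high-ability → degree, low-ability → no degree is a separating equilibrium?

38

Under separation: degree → high-ability (pays 101); no degree → low-ability (pays 72).
High-ability: 101 − 17 = 84 ≥ 72 − 6 = 66. Holds regardless of c. ✓
Low-ability: 72 − 9 ≥ 101 − c, so c ≥ 101 − 63 = 38.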